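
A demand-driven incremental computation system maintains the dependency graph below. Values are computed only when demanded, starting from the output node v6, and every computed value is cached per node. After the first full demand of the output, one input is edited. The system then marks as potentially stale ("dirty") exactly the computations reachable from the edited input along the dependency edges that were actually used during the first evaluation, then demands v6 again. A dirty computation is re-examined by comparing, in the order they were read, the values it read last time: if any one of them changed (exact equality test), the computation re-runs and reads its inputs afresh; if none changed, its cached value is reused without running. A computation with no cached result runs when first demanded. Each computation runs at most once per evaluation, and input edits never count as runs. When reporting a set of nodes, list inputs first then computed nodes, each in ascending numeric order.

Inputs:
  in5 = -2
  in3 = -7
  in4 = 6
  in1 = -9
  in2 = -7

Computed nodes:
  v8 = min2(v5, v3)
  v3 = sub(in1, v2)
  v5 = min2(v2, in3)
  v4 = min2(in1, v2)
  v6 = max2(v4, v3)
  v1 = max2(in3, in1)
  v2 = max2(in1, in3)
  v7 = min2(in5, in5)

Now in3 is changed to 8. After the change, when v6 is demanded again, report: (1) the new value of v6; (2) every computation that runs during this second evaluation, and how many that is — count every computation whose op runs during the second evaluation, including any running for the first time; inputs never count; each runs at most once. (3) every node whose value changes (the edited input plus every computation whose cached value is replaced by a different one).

First evaluation (everything demanded from the output):
  v2 = max2(-9, -7) = -7
  v3 = sub(-9, -7) = -2
  v4 = min2(-9, -7) = -9
  v6 = max2(-9, -2) = -2

Propagation after the edit:
  v2: runs — in3 -7->8; result 8.
  v3: runs — v2 -7->8; result -17.
  v4: runs — v2 -7->8; result -9 (same value as before).
  v6: runs — v3 -2->-17; result -9.

New value of v6: -9.
Computations that run: v2, v3, v4, v6 — 4 in total.
Values that change: in3, v2, v3, v6.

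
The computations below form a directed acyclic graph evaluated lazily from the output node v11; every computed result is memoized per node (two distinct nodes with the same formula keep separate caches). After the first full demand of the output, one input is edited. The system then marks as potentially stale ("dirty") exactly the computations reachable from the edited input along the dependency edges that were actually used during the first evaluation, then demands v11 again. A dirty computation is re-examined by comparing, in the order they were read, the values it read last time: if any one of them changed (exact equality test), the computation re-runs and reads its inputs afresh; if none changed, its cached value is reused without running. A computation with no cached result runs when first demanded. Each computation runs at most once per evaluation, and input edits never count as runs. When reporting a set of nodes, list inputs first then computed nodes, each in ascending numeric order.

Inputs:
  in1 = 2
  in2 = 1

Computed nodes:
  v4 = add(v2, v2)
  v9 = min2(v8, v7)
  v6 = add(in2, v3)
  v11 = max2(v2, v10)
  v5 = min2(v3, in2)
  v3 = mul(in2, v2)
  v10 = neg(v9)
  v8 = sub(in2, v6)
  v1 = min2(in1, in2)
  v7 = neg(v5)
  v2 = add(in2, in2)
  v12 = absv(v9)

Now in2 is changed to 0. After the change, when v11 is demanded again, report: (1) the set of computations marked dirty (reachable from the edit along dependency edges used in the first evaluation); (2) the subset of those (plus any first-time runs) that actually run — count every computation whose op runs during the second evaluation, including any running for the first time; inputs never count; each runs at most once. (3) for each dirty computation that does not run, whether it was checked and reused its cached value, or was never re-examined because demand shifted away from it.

First demand of the output computes:
  v2 = add(1, 1) = 2
  v3 = mul(1, 2) = 2
  v5 = min2(2, 1) = 1
  v6 = add(1, 2) = 3
  v7 = neg(1) = -1
  v8 = sub(1, 3) = -2
  v9 = min2(-2, -1) = -2
  v10 = neg(-2) = 2
  v11 = max2(2, 2) = 2

After the edit, cleaning proceeds:
  v2: a read changed (in2 1->0; in2 1->0) — executes, giving 0.
  v3: a read changed (in2 1->0; v2 2->0) — executes, giving 0.
  v5: a read changed (v3 2->0; in2 1->0) — executes, giving 0.
  v6: a read changed (in2 1->0; v3 2->0) — executes, giving 0.
  v7: a read changed (v5 1->0) — executes, giving 0.
  v8: a read changed (in2 1->0; v6 3->0) — executes, giving 0.
  v9: a read changed (v8 -2->0; v7 -1->0) — executes, giving 0.
  v10: a read changed (v9 -2->0) — executes, giving 0.
  v11: a read changed (v2 2->0; v10 2->0) — executes, giving 0.

The edit dirties: v2, v3, v5, v6, v7, v8, v9, v10, v11.
9 computations run: v2, v3, v5, v6, v7, v8, v9, v10, v11.
No dirty computation escaped a run.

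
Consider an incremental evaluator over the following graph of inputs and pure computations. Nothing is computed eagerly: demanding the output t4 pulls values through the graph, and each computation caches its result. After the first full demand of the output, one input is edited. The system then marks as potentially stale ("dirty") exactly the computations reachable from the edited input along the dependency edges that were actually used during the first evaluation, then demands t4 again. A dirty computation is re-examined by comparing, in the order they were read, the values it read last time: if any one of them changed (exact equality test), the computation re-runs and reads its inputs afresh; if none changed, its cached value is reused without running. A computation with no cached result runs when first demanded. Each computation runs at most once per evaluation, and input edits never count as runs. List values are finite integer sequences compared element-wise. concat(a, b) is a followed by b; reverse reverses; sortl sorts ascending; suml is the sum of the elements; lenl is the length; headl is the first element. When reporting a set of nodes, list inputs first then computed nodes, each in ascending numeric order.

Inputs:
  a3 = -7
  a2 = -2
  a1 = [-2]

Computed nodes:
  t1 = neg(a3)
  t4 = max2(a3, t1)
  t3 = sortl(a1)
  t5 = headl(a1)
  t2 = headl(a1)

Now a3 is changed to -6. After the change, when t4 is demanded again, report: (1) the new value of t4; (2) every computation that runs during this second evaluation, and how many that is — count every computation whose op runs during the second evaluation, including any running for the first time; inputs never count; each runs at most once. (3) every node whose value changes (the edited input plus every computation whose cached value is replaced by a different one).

t4 now evaluates to 6.
Run set: t1, t4 (2 run).
Changed values: a3, t1, t4.

Initial pass — values computed on the first demand:
  t1 = neg(-7) = 7
  t4 = max2(-7, 7) = 7

Second demand — change propagation:
  t1: re-runs because a3 -7->-6; new result 6.
  t4: re-runs because a3 -7->-6; t1 7->6; new result 6.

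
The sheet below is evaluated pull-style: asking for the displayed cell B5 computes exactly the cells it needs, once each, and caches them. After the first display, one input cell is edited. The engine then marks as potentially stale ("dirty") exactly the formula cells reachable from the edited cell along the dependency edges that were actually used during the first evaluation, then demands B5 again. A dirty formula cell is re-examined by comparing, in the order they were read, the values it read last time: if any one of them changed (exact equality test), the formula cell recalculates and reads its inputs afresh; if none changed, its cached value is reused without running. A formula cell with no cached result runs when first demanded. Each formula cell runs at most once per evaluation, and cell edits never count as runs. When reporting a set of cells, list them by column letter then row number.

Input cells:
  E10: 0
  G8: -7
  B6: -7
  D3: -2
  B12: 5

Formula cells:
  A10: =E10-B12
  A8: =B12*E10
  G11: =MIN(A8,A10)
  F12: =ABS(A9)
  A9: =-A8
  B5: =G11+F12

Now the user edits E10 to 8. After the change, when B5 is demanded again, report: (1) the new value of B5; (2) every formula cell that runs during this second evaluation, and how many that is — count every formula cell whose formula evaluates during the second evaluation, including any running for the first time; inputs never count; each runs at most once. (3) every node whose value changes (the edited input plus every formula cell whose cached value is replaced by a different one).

Demanding B5 again yields 43.
6 formula cells run: A8, A9, A10, B5, F12, G11.
The nodes whose values change: A8, A9, A10, B5, E10, F12, G11.

First demand of the output computes:
  A8 = 5 * 0 = 0
  A9 = -(0) = 0
  A10 = 0 - 5 = -5
  F12 = ABS(0) = 0
  G11 = MIN(0, -5) = -5
  B5 = -5 + 0 = -5

After the edit, cleaning proceeds:
  A8: a read changed (E10 0->8) — executes, giving 40.
  A9: a read changed (A8 0->40) — executes, giving -40.
  A10: a read changed (E10 0->8) — executes, giving 3.
  F12: a read changed (A9 0->-40) — executes, giving 40.
  G11: a read changed (A8 0->40; A10 -5->3) — executes, giving 3.
  B5: a read changed (G11 -5->3; F12 0->40) — executes, giving 43.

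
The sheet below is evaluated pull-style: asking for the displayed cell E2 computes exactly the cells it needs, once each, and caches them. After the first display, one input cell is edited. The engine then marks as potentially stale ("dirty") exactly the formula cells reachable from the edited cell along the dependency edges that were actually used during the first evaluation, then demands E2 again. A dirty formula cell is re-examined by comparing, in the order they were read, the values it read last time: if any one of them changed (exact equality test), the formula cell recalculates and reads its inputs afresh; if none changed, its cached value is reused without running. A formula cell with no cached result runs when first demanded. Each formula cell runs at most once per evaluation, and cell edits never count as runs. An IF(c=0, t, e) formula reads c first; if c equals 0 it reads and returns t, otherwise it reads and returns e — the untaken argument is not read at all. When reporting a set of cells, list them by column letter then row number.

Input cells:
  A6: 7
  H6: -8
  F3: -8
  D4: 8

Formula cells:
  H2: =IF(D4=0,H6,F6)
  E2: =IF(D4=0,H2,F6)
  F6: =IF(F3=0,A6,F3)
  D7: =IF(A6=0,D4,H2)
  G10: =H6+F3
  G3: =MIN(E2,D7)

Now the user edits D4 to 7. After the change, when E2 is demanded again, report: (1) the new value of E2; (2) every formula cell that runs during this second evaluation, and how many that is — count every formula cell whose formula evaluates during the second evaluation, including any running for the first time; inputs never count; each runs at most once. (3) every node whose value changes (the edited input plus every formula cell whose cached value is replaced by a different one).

Demanding E2 again yields -8.
1 formula cells run: E2.
The nodes whose values change: D4.

First demand of the output computes:
  F6 = IF(F3=0: F3=-8 -> else branch F3) = -8
  E2 = IF(D4=0: D4=8 -> else branch F6) = -8

After the edit, cleaning proceeds:
  E2: a read changed (D4 8->7) — executes, giving -8 — identical to its old value.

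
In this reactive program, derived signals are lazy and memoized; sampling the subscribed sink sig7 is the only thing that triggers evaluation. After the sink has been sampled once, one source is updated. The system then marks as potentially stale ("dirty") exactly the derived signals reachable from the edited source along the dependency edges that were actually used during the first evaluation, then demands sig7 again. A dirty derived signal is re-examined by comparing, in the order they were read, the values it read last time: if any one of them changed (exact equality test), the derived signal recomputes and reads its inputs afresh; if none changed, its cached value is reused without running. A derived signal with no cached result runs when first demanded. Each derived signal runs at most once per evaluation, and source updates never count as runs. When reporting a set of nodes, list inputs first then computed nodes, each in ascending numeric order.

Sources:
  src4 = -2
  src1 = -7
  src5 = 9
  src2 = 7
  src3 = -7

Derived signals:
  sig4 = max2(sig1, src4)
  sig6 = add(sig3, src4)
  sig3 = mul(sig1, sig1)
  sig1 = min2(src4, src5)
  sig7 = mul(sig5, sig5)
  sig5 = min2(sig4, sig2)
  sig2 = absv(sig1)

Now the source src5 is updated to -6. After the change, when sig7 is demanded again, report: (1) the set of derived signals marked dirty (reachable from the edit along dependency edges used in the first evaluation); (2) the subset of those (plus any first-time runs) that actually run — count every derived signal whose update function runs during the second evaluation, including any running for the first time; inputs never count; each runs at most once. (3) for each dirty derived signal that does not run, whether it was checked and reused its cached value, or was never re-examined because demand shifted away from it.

First demand of the output computes:
  sig1 = min2(-2, 9) = -2
  sig2 = absv(-2) = 2
  sig4 = max2(-2, -2) = -2
  sig5 = min2(-2, 2) = -2
  sig7 = mul(-2, -2) = 4

After the edit, cleaning proceeds:
  sig1: a read changed (src5 9->-6) — executes, giving -6.
  sig2: a read changed (sig1 -2->-6) — executes, giving 6.
  sig4: a read changed (sig1 -2->-6) — executes, giving -2 — identical to its old value.
  sig5: a read changed (sig2 2->6) — executes, giving -2 — identical to its old value.
  sig7: dirty, but its reads are unchanged (sig5 unchanged, sig5 unchanged); cached 4 stands.

Note where the cutoff bites: sig7 is checked, finds nothing changed, and keeps its cache.

The edit dirties: sig1, sig2, sig4, sig5, sig7.
4 derived signals run: sig1, sig2, sig4, sig5.
Cache hits after checking: sig7.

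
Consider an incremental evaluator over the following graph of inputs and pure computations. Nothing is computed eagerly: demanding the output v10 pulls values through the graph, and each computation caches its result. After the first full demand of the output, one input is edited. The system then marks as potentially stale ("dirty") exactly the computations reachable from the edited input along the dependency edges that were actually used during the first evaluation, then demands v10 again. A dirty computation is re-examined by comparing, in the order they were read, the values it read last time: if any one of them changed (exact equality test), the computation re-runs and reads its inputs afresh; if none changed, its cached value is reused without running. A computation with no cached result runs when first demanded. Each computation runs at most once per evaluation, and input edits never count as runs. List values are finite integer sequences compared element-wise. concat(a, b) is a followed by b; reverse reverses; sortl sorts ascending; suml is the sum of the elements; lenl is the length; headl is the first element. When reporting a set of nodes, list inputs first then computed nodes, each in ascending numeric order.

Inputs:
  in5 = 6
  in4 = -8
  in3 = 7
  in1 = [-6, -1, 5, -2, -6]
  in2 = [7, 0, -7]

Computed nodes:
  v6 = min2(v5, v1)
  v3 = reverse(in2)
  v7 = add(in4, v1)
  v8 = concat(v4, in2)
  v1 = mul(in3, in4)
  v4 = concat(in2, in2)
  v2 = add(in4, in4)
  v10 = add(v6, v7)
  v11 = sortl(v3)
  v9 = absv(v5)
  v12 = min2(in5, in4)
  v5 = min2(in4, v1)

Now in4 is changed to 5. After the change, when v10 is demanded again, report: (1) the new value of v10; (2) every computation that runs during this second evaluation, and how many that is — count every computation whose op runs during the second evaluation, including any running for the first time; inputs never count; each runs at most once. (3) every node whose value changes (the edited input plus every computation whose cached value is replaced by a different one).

Initial pass — values computed on the first demand:
  v1 = mul(7, -8) = -56
  v5 = min2(-8, -56) = -56
  v6 = min2(-56, -56) = -56
  v7 = add(-8, -56) = -64
  v10 = add(-56, -64) = -120

Second demand — change propagation:
  v1: re-runs because in4 -8->5; new result 35.
  v5: re-runs because in4 -8->5; v1 -56->35; new result 5.
  v6: re-runs because v5 -56->5; v1 -56->35; new result 5.
  v7: re-runs because in4 -8->5; v1 -56->35; new result 40.
  v10: re-runs because v6 -56->5; v7 -64->40; new result 45.

v10 now evaluates to 45.
Run set: v1, v5, v6, v7, v10 (5 run).
Changed values: in4, v1, v5, v6, v7, v10.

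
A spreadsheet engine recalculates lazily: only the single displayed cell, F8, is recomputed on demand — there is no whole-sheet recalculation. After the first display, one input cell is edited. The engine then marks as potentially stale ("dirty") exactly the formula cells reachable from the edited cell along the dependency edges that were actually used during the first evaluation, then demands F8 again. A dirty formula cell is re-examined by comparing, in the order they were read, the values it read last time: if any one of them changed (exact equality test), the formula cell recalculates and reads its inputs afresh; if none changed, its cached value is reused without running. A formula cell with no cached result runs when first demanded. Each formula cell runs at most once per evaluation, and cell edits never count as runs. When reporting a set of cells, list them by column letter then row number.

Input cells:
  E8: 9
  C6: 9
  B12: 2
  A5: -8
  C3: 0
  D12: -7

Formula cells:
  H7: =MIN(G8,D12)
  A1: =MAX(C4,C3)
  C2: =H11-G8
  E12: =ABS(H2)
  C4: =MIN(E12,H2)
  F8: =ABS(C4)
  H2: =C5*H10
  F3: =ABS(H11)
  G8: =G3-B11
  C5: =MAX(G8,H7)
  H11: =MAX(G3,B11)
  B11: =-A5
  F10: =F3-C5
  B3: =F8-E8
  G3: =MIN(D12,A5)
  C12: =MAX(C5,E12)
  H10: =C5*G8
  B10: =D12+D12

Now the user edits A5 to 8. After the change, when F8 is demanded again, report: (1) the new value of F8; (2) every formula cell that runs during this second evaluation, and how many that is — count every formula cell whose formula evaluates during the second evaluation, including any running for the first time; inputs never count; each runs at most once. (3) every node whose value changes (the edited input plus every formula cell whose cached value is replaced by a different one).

First evaluation (everything demanded from the output):
  B11 = -(-8) = 8
  G3 = MIN(-7, -8) = -8
  G8 = -8 - 8 = -16
  H7 = MIN(-16, -7) = -16
  C5 = MAX(-16, -16) = -16
  H10 = -16 * -16 = 256
  H2 = -16 * 256 = -4096
  E12 = ABS(-4096) = 4096
  C4 = MIN(4096, -4096) = -4096
  F8 = ABS(-4096) = 4096

Propagation after the edit:
  B11: runs — A5 -8->8; result -8.
  G3: runs — A5 -8->8; result -7.
  G8: runs — G3 -8->-7; B11 8->-8; result 1.
  H7: runs — G8 -16->1; result -7.
  C5: runs — G8 -16->1; H7 -16->-7; result 1.
  H10: runs — C5 -16->1; G8 -16->1; result 1.
  H2: runs — C5 -16->1; H10 256->1; result 1.
  E12: runs — H2 -4096->1; result 1.
  C4: runs — E12 4096->1; H2 -4096->1; result 1.
  F8: runs — C4 -4096->1; result 1.

New value of F8: 1.
Formula cells that run: B11, C4, C5, E12, F8, G3, G8, H2, H7, H10 — 10 in total.
Values that change: A5, B11, C4, C5, E12, F8, G3, G8, H2, H7, H10.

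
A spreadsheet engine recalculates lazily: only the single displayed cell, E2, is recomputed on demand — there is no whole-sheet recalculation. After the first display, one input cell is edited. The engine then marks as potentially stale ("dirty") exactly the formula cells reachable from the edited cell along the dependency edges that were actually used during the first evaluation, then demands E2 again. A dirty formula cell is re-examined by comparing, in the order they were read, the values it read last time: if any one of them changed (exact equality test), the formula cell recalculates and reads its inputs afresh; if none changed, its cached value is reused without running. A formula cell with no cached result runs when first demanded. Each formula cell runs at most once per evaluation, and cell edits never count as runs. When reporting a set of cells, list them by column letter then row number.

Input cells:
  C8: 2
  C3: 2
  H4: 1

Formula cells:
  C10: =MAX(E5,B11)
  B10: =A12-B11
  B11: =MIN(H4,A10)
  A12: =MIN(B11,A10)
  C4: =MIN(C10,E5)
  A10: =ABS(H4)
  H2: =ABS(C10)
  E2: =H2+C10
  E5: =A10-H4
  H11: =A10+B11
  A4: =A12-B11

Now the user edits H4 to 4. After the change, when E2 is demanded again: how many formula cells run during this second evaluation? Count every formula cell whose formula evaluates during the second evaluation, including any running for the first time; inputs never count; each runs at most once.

Formula cells that run: A10, B11, C10, E2, E5, H2 — 6 in total.

First evaluation (everything demanded from the output):
  A10 = ABS(1) = 1
  B11 = MIN(1, 1) = 1
  E5 = 1 - 1 = 0
  C10 = MAX(0, 1) = 1
  H2 = ABS(1) = 1
  E2 = 1 + 1 = 2

Propagation after the edit:
  A10: runs — H4 1->4; result 4.
  B11: runs — H4 1->4; A10 1->4; result 4.
  E5: runs — A10 1->4; H4 1->4; result 0 (same value as before).
  C10: runs — B11 1->4; result 4.
  H2: runs — C10 1->4; result 4.
  E2: runs — H2 1->4; C10 1->4; result 8.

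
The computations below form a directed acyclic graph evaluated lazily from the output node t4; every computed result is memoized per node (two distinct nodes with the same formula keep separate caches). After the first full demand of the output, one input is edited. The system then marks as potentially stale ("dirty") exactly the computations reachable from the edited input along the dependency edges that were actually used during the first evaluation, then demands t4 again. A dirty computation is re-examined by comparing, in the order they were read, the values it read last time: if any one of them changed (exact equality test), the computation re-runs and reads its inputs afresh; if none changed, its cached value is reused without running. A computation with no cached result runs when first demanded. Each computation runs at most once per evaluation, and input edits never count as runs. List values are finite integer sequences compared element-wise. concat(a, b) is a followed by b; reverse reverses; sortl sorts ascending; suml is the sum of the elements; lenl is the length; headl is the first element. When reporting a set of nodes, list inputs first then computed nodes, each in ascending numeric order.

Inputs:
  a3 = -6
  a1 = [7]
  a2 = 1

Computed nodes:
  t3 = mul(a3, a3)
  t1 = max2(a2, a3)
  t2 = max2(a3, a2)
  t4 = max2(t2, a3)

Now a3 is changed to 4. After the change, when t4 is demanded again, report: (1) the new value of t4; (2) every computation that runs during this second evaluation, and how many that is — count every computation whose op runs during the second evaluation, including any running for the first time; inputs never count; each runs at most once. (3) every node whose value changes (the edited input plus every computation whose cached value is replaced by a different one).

Demanding t4 again yields 4.
2 computations run: t2, t4.
The nodes whose values change: a3, t2, t4.

First demand of the output computes:
  t2 = max2(-6, 1) = 1
  t4 = max2(1, -6) = 1

After the edit, cleaning proceeds:
  t2: a read changed (a3 -6->4) — executes, giving 4.
  t4: a read changed (t2 1->4; a3 -6->4) — executes, giving 4.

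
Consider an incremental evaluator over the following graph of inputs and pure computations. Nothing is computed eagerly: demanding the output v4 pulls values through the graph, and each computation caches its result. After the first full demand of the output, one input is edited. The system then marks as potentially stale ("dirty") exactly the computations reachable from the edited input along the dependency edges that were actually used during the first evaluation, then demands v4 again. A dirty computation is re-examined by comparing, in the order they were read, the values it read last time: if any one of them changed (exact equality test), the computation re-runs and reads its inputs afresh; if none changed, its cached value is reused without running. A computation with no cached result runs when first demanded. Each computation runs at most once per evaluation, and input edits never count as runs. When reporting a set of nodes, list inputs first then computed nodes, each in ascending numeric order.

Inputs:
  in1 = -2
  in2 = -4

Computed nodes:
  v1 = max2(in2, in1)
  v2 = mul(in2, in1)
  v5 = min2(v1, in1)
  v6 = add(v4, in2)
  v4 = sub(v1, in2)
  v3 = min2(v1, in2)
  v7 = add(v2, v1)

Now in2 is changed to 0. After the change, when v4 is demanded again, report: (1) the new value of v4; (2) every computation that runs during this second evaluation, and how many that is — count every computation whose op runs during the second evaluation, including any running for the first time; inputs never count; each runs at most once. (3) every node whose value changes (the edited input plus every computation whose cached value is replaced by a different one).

v4 now evaluates to 0.
Run set: v1, v4 (2 run).
Changed values: in2, v1, v4.

Initial pass — values computed on the first demand:
  v1 = max2(-4, -2) = -2
  v4 = sub(-2, -4) = 2

Second demand — change propagation:
  v1: re-runs because in2 -4->0; new result 0.
  v4: re-runs because v1 -2->0; in2 -4->0; new result 0.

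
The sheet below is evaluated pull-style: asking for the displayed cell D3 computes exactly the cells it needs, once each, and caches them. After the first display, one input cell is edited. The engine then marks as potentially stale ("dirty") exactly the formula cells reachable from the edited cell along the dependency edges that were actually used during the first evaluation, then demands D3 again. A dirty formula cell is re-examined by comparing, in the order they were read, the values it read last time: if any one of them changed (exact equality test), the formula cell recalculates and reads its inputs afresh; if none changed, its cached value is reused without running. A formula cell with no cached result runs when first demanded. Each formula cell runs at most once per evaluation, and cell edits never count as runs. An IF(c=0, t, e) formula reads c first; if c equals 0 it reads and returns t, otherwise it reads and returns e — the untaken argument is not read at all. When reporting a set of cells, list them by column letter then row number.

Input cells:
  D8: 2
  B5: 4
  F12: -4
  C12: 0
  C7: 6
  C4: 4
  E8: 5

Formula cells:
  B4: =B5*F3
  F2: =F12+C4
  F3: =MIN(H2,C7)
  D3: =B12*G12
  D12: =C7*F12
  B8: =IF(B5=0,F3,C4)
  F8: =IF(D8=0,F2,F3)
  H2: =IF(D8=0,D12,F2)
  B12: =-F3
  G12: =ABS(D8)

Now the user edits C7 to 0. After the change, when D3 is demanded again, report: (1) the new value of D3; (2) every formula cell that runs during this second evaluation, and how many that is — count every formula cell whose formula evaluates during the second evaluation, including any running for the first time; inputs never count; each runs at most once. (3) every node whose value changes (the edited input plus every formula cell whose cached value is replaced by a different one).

Demanding D3 again yields 0.
1 formula cells run: F3.
The nodes whose values change: C7.
Note the absorption at F3: it re-runs yet its value is the same, leaving the output's value untouched.

First demand of the output computes:
  F2 = -4 + 4 = 0
  G12 = ABS(2) = 2
  H2 = IF(D8=0: D8=2 -> else branch F2) = 0
  F3 = MIN(0, 6) = 0
  B12 = -(0) = 0
  D3 = 0 * 2 = 0

After the edit, cleaning proceeds:
  F3: a read changed (C7 6->0) — executes, giving 0 — identical to its old value.
  B12: dirty, but its reads are unchanged (F3 unchanged); cached 0 stands.
  D3: dirty, but its reads are unchanged (B12 unchanged, G12 unchanged); cached 0 stands.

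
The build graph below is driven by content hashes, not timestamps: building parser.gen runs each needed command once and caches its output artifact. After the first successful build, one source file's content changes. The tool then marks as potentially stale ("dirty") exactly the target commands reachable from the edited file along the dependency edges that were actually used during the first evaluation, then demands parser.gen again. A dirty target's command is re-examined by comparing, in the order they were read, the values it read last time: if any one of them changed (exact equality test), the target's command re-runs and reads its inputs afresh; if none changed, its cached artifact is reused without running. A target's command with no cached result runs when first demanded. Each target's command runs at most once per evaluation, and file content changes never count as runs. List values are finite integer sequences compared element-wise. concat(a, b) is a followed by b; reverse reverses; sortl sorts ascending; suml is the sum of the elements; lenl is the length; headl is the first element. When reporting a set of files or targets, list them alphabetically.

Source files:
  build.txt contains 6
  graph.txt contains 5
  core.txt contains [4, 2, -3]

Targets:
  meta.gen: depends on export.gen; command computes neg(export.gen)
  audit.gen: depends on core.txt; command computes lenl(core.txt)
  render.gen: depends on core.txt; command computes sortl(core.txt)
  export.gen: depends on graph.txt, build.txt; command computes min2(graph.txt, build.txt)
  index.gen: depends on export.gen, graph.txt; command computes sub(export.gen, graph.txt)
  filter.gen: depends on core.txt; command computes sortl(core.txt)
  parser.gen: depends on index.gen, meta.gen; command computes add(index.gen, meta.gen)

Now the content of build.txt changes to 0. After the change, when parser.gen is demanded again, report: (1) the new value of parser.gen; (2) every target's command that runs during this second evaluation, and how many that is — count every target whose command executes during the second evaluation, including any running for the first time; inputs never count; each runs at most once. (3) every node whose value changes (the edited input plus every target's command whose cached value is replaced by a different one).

parser.gen now evaluates to -5.
Run set: export.gen, index.gen, meta.gen, parser.gen (4 run).
Changed values: build.txt, export.gen, index.gen, meta.gen.

Initial pass — values computed on the first demand:
  export.gen = min2(5, 6) = 5
  index.gen = sub(5, 5) = 0
  meta.gen = neg(5) = -5
  parser.gen = add(0, -5) = -5

Second demand — change propagation:
  export.gen: re-runs because build.txt 6->0; new result 0.
  index.gen: re-runs because export.gen 5->0; new result -5.
  meta.gen: re-runs because export.gen 5->0; new result 0.
  parser.gen: re-runs because index.gen 0->-5; meta.gen -5->0; new result -5 (unchanged).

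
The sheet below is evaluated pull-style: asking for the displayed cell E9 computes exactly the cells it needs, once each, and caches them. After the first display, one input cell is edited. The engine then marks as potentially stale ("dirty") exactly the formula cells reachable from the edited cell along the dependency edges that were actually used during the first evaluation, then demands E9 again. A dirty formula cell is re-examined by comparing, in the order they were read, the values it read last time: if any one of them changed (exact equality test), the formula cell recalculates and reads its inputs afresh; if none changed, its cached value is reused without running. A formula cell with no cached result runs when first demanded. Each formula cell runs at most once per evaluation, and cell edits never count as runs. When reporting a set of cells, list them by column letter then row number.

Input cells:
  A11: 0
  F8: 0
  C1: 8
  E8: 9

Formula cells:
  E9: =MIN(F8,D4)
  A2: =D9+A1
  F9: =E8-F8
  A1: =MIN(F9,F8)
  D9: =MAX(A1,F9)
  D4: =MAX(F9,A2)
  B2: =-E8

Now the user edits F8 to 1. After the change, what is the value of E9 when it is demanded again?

Demanding E9 again yields 1.

First demand of the output computes:
  F9 = 9 - 0 = 9
  A1 = MIN(9, 0) = 0
  D9 = MAX(0, 9) = 9
  A2 = 9 + 0 = 9
  D4 = MAX(9, 9) = 9
  E9 = MIN(0, 9) = 0

After the edit, cleaning proceeds:
  F9: a read changed (F8 0->1) — executes, giving 8.
  A1: a read changed (F9 9->8; F8 0->1) — executes, giving 1.
  D9: a read changed (A1 0->1; F9 9->8) — executes, giving 8.
  A2: a read changed (D9 9->8; A1 0->1) — executes, giving 9 — identical to its old value.
  D4: a read changed (F9 9->8) — executes, giving 9 — identical to its old value.
  E9: a read changed (F8 0->1) — executes, giving 1.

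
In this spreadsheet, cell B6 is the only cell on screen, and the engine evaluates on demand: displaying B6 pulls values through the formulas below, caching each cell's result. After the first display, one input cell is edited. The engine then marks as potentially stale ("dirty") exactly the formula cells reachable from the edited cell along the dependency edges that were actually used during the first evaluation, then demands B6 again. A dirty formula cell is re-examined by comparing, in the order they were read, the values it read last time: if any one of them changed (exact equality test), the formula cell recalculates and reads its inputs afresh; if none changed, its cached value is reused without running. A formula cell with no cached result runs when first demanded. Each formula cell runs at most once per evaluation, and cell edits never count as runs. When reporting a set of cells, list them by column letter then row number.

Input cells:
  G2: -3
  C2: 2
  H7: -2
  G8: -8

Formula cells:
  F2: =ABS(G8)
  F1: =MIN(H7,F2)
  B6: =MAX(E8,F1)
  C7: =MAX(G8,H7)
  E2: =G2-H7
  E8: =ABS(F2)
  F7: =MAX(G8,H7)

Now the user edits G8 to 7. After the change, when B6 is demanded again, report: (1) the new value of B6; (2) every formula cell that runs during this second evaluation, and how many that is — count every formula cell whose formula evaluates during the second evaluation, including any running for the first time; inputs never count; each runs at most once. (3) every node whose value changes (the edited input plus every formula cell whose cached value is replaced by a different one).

Initial pass — values computed on the first demand:
  F2 = ABS(-8) = 8
  E8 = ABS(8) = 8
  F1 = MIN(-2, 8) = -2
  B6 = MAX(8, -2) = 8

Second demand — change propagation:
  F2: re-runs because G8 -8->7; new result 7.
  E8: re-runs because F2 8->7; new result 7.
  F1: re-runs because F2 8->7; new result -2 (unchanged).
  B6: re-runs because E8 8->7; new result 7.

B6 now evaluates to 7.
Run set: B6, E8, F1, F2 (4 run).
Changed values: B6, E8, F2, G8.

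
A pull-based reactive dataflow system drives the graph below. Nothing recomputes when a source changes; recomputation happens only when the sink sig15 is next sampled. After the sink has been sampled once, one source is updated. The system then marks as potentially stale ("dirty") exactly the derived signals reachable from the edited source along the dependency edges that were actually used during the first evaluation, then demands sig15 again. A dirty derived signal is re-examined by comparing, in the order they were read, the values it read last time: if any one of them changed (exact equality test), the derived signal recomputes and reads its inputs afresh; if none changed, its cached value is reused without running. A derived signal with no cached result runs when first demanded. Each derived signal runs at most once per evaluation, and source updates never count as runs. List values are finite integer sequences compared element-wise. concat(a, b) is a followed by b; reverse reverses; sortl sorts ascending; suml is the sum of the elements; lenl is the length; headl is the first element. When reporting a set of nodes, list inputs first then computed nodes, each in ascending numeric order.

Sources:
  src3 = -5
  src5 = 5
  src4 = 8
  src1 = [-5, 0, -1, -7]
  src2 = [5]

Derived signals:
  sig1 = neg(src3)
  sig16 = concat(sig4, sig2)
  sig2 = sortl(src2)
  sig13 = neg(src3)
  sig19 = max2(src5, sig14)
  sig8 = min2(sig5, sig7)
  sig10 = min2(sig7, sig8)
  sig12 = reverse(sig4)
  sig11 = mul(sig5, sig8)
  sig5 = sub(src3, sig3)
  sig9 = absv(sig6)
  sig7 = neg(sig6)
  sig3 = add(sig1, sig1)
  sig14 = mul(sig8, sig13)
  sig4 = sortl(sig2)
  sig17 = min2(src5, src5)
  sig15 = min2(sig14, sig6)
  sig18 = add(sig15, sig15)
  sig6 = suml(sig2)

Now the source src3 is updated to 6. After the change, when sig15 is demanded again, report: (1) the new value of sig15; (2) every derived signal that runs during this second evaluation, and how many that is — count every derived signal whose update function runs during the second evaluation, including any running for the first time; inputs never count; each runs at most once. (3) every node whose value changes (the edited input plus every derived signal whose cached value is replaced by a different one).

New value of sig15: 5.
Derived signals that run: sig1, sig3, sig5, sig8, sig13, sig14, sig15 — 7 in total.
Values that change: src3, sig1, sig3, sig5, sig8, sig13, sig14, sig15.

First evaluation (everything demanded from the output):
  sig1 = neg(-5) = 5
  sig2 = sortl([5]) = [5]
  sig3 = add(5, 5) = 10
  sig5 = sub(-5, 10) = -15
  sig6 = suml([5]) = 5
  sig7 = neg(5) = -5
  sig8 = min2(-15, -5) = -15
  sig13 = neg(-5) = 5
  sig14 = mul(-15, 5) = -75
  sig15 = min2(-75, 5) = -75

Propagation after the edit:
  sig1: runs — src3 -5->6; result -6.
  sig3: runs — sig1 5->-6; sig1 5->-6; result -12.
  sig5: runs — src3 -5->6; sig3 10->-12; result 18.
  sig8: runs — sig5 -15->18; result -5.
  sig13: runs — src3 -5->6; result -6.
  sig14: runs — sig8 -15->-5; sig13 5->-6; result 30.
  sig15: runs — sig14 -75->30; result 5.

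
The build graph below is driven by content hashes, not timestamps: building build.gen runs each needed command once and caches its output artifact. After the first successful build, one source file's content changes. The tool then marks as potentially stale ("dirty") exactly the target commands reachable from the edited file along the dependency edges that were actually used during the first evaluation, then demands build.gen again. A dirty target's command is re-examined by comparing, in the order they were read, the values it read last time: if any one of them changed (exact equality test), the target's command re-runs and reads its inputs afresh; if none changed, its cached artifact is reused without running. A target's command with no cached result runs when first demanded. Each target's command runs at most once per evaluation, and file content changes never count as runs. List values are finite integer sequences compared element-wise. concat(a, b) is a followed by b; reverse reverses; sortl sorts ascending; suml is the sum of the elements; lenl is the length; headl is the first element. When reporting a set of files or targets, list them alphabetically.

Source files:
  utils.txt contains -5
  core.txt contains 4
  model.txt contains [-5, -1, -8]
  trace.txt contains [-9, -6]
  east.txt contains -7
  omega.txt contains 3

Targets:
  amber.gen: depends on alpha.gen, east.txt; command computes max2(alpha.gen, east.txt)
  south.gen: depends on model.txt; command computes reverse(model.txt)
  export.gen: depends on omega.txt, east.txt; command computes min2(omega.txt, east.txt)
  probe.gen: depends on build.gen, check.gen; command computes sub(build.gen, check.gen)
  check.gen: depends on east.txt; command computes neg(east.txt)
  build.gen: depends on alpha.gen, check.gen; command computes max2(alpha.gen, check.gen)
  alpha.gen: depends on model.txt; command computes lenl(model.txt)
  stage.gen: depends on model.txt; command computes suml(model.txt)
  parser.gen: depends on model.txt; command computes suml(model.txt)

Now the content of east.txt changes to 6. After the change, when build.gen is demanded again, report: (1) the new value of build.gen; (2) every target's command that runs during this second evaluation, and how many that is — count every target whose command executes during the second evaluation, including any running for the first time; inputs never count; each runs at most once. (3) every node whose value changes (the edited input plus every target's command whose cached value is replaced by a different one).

Initial pass — values computed on the first demand:
  alpha.gen = lenl([-5, -1, -8]) = 3
  check.gen = neg(-7) = 7
  build.gen = max2(3, 7) = 7

Second demand — change propagation:
  check.gen: re-runs because east.txt -7->6; new result -6.
  build.gen: re-runs because check.gen 7->-6; new result 3.

build.gen now evaluates to 3.
Run set: build.gen, check.gen (2 run).
Changed values: build.gen, check.gen, east.txt.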